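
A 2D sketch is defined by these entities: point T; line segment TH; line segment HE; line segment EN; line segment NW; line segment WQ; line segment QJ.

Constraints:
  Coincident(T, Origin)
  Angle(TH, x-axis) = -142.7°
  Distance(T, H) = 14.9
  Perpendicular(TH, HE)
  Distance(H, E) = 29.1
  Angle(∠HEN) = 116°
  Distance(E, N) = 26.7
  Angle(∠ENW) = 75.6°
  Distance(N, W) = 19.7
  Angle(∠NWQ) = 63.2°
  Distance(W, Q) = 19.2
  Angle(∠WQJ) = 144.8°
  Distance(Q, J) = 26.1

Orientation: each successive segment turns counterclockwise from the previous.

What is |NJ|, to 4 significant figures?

31.75

T is at the origin; TH runs at -142.7° with length 14.9, so H = (-11.85, -9.029). TH ⟂ HE, so HE runs at -52.70°; with |HE| = 29.1, E = (5.782, -32.18). ∠HEN = 116.0° gives EN at 11.30° from the x-axis; with |EN| = 26.7, N = (31.96, -26.95). ∠ENW = 75.6° gives NW at 115.7° from the x-axis; with |NW| = 19.7, W = (23.42, -9.195). ∠NWQ = 63.2° gives WQ at -127.5° from the x-axis; with |WQ| = 19.2, Q = (11.73, -24.43). ∠WQJ = 144.8° gives QJ at -92.30° from the x-axis; with |QJ| = 26.1, J = (10.69, -50.51). Then |NJ| = |J − N| = 31.75.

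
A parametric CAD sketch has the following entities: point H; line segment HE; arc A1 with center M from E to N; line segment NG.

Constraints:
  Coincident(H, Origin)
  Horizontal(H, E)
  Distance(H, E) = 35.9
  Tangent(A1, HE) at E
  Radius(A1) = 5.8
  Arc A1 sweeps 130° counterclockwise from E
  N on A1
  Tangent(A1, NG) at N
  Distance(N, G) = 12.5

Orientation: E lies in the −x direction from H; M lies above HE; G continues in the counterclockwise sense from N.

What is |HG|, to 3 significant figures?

43.9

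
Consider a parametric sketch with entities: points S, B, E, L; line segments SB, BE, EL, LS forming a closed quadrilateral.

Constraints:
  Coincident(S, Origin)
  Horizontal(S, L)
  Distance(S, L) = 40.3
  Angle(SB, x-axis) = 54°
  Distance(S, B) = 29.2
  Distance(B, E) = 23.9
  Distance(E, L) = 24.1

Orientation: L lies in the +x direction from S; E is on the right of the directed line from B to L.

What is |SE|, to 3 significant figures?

16.2

S is at the origin; SL is horizontal with |SL| = 40.3 and L in +x, so L = (40.3, 0). SB runs at 54.0° with |SB| = 29.2, so B = (17.2, 23.6). E is determined by |BE| = 23.9 and |EL| = 24.1 together: it lies at the intersection of circle(B, 23.9) and circle(L, 24.1). With |BL| = 33.1, the foot of the radical line on BL is 16.4 from B and the perpendicular offset is √(23.9² − 16.4²) = 17.4. Taking the right-of-BL solution: E = (16.2, -0.257).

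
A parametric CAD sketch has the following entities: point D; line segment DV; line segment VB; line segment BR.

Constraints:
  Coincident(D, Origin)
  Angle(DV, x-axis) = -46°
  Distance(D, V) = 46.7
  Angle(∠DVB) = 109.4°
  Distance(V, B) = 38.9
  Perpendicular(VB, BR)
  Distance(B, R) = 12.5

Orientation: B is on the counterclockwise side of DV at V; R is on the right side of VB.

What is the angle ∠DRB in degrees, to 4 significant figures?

43.90°

∠DVB = 109.4°, so VB runs at -46.0° + (180° − 109.4°) = 24.60° from the x-axis; with |VB| = 38.9, B = V + 38.9·(cos 24.60°, sin 24.60°) = (67.81, -17.40). The perpendicularity gives BR at right angles to VB; with |BR| = 12.5 on the right of VB, R = B + 12.5·(0.4163, -0.9092) = (73.01, -28.77). Then cos ∠DRB = RD·RB / (|RD||RB|), giving 43.90°.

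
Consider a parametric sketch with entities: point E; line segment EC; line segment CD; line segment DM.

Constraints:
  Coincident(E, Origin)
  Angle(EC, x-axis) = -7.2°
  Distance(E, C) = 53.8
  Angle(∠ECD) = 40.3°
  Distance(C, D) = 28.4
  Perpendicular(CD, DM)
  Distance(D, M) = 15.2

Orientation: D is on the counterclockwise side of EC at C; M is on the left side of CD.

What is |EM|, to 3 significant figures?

23.3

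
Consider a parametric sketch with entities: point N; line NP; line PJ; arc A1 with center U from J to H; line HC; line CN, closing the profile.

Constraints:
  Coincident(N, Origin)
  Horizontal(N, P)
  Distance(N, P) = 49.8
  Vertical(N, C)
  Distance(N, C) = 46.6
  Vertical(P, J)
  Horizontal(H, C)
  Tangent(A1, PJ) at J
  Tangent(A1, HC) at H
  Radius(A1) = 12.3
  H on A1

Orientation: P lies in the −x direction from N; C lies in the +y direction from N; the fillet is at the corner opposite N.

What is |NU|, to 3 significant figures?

50.8

N is at the origin; NP is horizontal with |NP| = 49.8 and P on the −x side, so P = (-49.8, 0.00). NC is vertical with |NC| = 46.6 and C on the +y side, so C = (0.00, 46.6). The virtual corner opposite N is at (-49.8, 46.6). Since A1 is tangent to PJ there, UJ ⟂ PJ and since A1 is tangent to HC there, UH ⟂ HC, with radius 12.3, so the center U sits 12.3 in from both sides at U = (-37.5, 34.3). Then |NU| = |U − N| = 50.8.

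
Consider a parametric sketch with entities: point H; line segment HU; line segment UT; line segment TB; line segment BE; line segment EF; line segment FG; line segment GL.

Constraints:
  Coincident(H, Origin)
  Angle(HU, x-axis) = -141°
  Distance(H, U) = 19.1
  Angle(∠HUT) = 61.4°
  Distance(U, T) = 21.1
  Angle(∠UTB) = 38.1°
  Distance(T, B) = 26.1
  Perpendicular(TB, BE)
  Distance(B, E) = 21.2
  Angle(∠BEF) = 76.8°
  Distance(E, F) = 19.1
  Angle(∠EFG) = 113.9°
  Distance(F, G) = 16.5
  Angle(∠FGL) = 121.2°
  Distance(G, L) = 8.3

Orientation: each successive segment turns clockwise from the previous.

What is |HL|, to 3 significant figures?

9.18

H is at the origin; HU runs at -141.0° with length 19.1, so U = (-14.8, -12.0). ∠HUT = 61.4° gives UT at 100° from the x-axis; with |UT| = 21.1, T = (-18.7, 8.73). ∠UTB = 38.1° gives TB at -41.5° from the x-axis; with |TB| = 26.1, B = (0.895, -8.56). TB is perpendicular to BE, so BE runs at -132°; with |BE| = 21.2, E = (-13.2, -24.4). ∠BEF = 76.8° gives EF at 125° from the x-axis; with |EF| = 19.1, F = (-24.2, -8.85). ∠EFG = 113.9° gives FG at 59.2° from the x-axis; with |FG| = 16.5, G = (-15.7, 5.32). ∠FGL = 121.2° gives GL at 0.400° from the x-axis; with |GL| = 8.3, L = (-7.44, 5.38). Then |HL| = |L − H| = 9.18.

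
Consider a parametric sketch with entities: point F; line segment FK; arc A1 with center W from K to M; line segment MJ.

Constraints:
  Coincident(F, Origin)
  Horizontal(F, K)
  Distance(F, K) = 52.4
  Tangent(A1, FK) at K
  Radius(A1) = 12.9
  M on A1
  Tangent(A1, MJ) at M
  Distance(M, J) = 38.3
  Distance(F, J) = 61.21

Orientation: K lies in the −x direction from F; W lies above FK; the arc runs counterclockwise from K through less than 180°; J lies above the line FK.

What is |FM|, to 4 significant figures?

41.23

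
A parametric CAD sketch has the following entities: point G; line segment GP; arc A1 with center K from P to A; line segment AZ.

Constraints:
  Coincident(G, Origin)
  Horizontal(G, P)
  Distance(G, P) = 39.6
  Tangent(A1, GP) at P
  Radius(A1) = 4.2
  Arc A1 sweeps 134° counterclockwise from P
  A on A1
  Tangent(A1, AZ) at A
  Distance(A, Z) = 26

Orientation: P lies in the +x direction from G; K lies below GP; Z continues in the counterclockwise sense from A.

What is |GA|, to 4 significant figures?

37.26

G is at the origin; G and P share the same y with |GP| = 39.6 and P on the +x side, so P = (39.60, 0.000). The tangent condition forces KP to be normal to GP, so K = P + (0, -4.2) = (39.60, -4.200). On A1, P sits at bearing 90° from K; a 134° counterclockwise sweep puts A at bearing 224°, so A = K + 4.2·(cos 224°, sin 224°) = (36.58, -7.118). Then |GA| = |A − G| = 37.26.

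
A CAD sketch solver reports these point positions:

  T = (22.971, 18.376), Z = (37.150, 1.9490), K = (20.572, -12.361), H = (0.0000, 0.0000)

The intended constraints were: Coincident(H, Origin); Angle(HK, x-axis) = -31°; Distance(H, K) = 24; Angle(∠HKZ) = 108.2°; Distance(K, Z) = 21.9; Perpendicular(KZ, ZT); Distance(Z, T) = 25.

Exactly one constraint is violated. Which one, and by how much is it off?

Distance(Z, T) = 25 — off by 3.30.

H = (0.00, 0.00) ✓; HK at -31.00° ✓; |HK| = 24.00 ✓; ∠HKZ = 108.2° ✓; |KZ| = 21.90 ✓; ∠(KZ, ZT) = 90.00° ✓; |ZT| = 21.70 ✗.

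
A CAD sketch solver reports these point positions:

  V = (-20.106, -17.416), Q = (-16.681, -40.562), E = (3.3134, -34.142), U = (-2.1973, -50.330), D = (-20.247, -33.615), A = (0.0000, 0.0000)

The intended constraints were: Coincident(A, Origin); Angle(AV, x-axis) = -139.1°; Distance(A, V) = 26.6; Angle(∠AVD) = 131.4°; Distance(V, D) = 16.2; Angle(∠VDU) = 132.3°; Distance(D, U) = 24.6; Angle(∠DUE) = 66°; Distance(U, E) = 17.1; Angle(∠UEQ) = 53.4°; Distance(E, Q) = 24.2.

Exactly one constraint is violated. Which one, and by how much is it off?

Distance(E, Q) = 24.2 — off by 3.20.

A = (0.00, 0.00) ✓; AV at -139.1° ✓; |AV| = 26.60 ✓; ∠AVD = 131.4° ✓; |VD| = 16.20 ✓; ∠VDU = 132.3° ✓; |DU| = 24.60 ✓; ∠DUE = 66.00° ✓; |UE| = 17.10 ✓; ∠UEQ = 53.40° ✓; |EQ| = 21.00 ✗.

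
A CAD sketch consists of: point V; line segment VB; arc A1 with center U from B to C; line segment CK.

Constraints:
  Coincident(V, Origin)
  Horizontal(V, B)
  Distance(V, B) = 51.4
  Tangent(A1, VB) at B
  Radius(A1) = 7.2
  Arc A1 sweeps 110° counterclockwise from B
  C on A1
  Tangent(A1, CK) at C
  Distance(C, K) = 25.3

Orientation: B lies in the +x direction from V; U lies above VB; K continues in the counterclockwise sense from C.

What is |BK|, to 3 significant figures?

33.5

On A1, B sits at bearing -90° from U; a 110° counterclockwise sweep puts C at bearing 20°, so C = U + 7.2·(cos 20°, sin 20°) = (58.2, 9.66). A1 meets CK tangentially, so UC is at right angles to CK, so CK runs along (−sin 20°, cos 20°); with |CK| = 25.3, K = (49.5, 33.4). Then |BK| = |K − B| = 33.5.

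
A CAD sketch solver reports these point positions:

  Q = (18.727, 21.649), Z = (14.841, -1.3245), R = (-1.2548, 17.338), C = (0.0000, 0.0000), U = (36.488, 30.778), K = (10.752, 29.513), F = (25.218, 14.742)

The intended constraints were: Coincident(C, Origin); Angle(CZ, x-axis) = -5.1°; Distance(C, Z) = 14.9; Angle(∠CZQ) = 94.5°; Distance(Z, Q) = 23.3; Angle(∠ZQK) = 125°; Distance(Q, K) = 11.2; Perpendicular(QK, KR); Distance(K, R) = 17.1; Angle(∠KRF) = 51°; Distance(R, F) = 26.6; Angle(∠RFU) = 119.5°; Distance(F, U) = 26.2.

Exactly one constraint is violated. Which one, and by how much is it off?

Distance(F, U) = 26.2 — off by 6.60.

C = (0.00, 0.00) ✓; CZ at -5.100° ✓; |CZ| = 14.90 ✓; ∠CZQ = 94.50° ✓; |ZQ| = 23.30 ✓; ∠ZQK = 125.0° ✓; |QK| = 11.20 ✓; ∠(QK, KR) = 90.00° ✓; |KR| = 17.10 ✓; ∠KRF = 51.00° ✓; |RF| = 26.60 ✓; ∠RFU = 119.5° ✓; |FU| = 19.60 ✗.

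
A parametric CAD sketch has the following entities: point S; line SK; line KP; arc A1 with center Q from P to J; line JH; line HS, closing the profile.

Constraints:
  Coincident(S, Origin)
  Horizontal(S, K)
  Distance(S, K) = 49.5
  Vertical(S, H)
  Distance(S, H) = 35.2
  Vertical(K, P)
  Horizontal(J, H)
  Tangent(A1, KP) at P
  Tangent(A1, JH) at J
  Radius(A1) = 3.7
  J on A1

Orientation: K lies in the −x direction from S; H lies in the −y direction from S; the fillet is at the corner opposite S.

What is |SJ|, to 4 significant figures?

57.76

S is at the origin; SK is horizontal with |SK| = 49.5 and K on the −x side, so K = (-49.50, 0.000). SH is vertical with |SH| = 35.2 and H on the −y side, so H = (0.000, -35.20). The virtual corner opposite S is at (-49.50, -35.20). Since A1 is tangent to KP there, QP ⟂ KP and the tangent condition forces QJ to be normal to JH, with radius 3.7, so the center Q sits 3.7 in from both sides at Q = (-45.80, -31.50). That places the tangent points at P = (-49.50, -31.50) on KP and J = (-45.80, -35.20) on JH. Then |SJ| = |J − S| = 57.76.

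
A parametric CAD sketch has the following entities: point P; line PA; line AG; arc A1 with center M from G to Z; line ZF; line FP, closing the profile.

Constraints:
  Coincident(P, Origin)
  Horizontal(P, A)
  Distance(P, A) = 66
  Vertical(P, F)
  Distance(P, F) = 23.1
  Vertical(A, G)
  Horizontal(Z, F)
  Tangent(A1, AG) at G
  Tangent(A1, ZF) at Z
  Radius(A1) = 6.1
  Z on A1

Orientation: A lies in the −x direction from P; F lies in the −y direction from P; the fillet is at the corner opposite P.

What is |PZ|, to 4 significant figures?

64.20

P is at the origin; PA is horizontal with |PA| = 66.0 and A on the −x side, so A = (-66.00, 0.000). P and F share the same x with |PF| = 23.1 and F on the −y side, so F = (0.000, -23.10). The virtual corner opposite P is at (-66.00, -23.10). Tangency of A1 to AG means the radius MG is perpendicular to AG and tangency of A1 to ZF means the radius MZ is perpendicular to ZF, with radius 6.1, so the center M sits 6.1 in from both sides at M = (-59.90, -17.00). That places the tangent points at G = (-66.00, -17.00) on AG and Z = (-59.90, -23.10) on ZF. Then |PZ| = |Z − P| = 64.20.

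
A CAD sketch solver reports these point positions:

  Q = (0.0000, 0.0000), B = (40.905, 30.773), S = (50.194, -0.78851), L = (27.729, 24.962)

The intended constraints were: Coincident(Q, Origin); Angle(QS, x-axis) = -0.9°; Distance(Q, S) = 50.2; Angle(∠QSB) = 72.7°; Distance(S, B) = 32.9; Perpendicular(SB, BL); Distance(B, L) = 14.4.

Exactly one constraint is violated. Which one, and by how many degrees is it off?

Perpendicular(SB, BL) — off by 7.40°.

Q = (0.00, 0.00) ✓; QS at -0.9000° ✓; |QS| = 50.20 ✓; ∠QSB = 72.70° ✓; |SB| = 32.90 ✓; ∠(SB, BL) = 97.40° ✗; |BL| = 14.40 ✓.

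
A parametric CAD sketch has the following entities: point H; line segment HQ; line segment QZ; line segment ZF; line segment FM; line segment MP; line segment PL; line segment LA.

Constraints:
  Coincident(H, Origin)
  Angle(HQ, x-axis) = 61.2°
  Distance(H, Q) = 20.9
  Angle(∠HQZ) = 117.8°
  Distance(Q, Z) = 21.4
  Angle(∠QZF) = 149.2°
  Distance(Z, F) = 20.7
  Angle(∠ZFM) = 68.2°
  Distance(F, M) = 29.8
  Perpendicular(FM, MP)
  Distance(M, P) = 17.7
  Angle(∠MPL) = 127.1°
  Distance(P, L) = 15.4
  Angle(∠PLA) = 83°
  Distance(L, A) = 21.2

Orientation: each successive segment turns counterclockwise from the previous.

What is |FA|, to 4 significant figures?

11.05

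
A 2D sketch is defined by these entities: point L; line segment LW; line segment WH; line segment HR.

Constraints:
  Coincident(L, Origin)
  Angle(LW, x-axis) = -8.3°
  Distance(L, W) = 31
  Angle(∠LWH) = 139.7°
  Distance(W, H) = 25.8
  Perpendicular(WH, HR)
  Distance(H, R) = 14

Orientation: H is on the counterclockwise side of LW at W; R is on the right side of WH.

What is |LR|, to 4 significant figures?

60.03

∠LWH = 139.7°, so WH runs at -8.3° + (180° − 139.7°) = 32.00° from the x-axis; with |WH| = 25.8, H = W + 25.8·(cos 32.00°, sin 32.00°) = (52.55, 9.197). WH ⟂ HR; with |HR| = 14.0 on the right of WH, R = H + 14.0·(0.5299, -0.8480) = (59.97, -2.676). Then |LR| = |R − L| = 60.03.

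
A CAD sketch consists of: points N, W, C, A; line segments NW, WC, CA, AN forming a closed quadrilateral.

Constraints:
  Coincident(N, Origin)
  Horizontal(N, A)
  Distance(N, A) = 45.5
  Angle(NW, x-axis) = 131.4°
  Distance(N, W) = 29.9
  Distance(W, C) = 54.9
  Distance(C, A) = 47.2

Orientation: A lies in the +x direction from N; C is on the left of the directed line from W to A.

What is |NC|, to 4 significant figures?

54.07

Checks: N = (0.00, 0.00) ✓; |WC| = 54.90 ✓; |CA| = 47.20 ✓.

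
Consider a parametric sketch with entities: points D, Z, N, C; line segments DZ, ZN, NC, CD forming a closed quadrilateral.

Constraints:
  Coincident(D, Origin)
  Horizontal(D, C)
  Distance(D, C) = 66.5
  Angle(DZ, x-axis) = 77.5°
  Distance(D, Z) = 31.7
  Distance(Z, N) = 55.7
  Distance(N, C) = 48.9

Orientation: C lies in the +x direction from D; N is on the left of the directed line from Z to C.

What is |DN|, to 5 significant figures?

76.910

Checks: |ZN| = 55.70 ✓; |NC| = 48.90 ✓.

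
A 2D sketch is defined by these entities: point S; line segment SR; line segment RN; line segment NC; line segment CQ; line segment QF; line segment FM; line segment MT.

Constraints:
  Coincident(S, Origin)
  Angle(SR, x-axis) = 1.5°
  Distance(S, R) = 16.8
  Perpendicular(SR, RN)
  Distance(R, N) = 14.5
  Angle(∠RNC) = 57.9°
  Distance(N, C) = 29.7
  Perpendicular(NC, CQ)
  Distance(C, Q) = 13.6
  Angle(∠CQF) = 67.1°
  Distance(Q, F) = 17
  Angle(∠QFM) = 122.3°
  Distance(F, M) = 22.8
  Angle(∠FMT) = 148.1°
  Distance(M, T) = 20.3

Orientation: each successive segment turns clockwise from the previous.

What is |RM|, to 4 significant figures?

27.91

∠CQF = 67.1° gives QF at -53.50° from the x-axis; with |QF| = 17.0, F = (8.645, -0.8962). ∠QFM = 122.3° gives FM at -111.2° from the x-axis; with |FM| = 22.8, M = (0.3997, -22.15). Then |RM| = |M − R| = 27.91.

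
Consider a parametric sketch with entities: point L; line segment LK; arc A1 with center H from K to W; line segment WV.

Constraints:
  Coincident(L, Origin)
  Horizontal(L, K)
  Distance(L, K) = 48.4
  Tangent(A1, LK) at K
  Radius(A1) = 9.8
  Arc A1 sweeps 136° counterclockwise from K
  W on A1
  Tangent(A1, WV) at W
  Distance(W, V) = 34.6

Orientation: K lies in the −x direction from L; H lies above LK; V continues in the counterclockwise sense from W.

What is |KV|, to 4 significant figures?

44.70

L is at the origin; L and K share the same y with |LK| = 48.4 and K on the −x side, so K = (-48.40, 0.000). The tangent condition forces HK to be normal to LK, so H = K + (0, 9.8) = (-48.40, 9.800). On A1, K sits at bearing -90° from H; a 136° counterclockwise sweep puts W at bearing 46°, so W = H + 9.8·(cos 46°, sin 46°) = (-41.59, 16.85). Since A1 is tangent to WV there, HW ⟂ WV, so WV runs along (−sin 46°, cos 46°); with |WV| = 34.6, V = (-66.48, 40.88). Then |KV| = |V − K| = 44.70.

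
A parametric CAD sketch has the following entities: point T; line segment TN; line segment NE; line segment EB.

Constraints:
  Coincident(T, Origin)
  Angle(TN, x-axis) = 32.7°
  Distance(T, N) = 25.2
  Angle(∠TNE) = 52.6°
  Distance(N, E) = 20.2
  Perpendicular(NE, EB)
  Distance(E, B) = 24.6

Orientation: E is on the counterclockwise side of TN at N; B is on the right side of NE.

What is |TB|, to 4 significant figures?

44.89

T is at the origin; TN runs at 32.7° with length 25.2, so N = 25.2·(cos 32.7°, sin 32.7°) = (21.21, 13.61). ∠TNE = 52.6°, so NE runs at 32.7° + (180° − 52.6°) = 160.1° from the x-axis; with |NE| = 20.2, E = N + 20.2·(cos 160.1°, sin 160.1°) = (2.212, 20.49). The perpendicularity gives EB at right angles to NE; with |EB| = 24.6 on the right of NE, B = E + 24.6·(0.3404, 0.9403) = (10.59, 43.62). Then |TB| = |B − T| = 44.89.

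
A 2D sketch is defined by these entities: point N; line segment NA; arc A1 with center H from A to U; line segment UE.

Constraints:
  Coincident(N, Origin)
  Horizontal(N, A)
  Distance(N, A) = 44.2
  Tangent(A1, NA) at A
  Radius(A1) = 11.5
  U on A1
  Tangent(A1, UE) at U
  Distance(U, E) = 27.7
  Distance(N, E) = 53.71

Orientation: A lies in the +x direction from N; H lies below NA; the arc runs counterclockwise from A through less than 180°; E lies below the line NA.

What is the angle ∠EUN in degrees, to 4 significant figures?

117.0°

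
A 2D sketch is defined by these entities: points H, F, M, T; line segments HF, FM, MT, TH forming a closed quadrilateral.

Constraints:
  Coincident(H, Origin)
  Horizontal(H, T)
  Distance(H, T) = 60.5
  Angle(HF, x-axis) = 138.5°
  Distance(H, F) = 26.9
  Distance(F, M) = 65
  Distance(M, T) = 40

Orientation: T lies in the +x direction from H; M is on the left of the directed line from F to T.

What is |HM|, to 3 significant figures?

55.4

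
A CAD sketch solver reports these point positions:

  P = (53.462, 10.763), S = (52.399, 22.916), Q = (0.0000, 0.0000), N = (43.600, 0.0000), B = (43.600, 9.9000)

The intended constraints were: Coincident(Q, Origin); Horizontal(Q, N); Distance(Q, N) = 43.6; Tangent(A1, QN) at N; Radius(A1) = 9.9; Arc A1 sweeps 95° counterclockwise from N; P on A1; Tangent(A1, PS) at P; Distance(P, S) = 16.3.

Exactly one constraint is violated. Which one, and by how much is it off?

Distance(P, S) = 16.3 — off by 4.10.

Q = (0.00, 0.00) ✓; Q.y = 0.00, N.y = 0.00 ✓; |QN| = 43.60 ✓; ∠(BN, NQ) = 90.00° ✓; |BN| = 9.900 ✓; bearing(B→P) − bearing(B→N) = 95.00° ✓; |BP| = 9.900 ✓; ∠(BP, PS) = 90.00° ✓; |PS| = 12.20 ✗.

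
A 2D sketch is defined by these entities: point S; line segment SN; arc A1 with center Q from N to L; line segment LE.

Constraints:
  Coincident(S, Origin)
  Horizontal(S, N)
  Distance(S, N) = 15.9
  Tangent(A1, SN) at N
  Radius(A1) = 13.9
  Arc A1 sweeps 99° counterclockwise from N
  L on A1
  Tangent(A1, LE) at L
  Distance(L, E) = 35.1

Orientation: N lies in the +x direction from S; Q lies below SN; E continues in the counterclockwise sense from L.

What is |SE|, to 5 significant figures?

51.318

On A1, N sits at bearing 90° from Q; a 99° counterclockwise sweep puts L at bearing 189°, so L = Q + 13.9·(cos 189°, sin 189°) = (2.1711, -16.074). Since A1 is tangent to LE there, QL ⟂ LE, so LE runs along (−sin 189°, cos 189°); with |LE| = 35.1, E = (7.6620, -50.742). Then |SE| = |E − S| = 51.318.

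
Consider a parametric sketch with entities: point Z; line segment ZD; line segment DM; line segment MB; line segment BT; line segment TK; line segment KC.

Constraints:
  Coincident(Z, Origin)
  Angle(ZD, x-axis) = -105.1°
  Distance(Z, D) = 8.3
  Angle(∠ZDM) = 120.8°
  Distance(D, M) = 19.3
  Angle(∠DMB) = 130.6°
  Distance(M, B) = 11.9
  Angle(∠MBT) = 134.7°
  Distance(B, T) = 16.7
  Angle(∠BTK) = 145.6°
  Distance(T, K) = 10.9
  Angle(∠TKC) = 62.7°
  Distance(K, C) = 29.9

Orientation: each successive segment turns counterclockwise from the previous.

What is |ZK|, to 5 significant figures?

35.508

Z is at the origin; ZD runs at -105.1° with length 8.3, so D = (-2.1622, -8.0134). ∠ZDM = 120.8° gives DM at -45.900° from the x-axis; with |DM| = 19.3, M = (11.269, -21.873). ∠DMB = 130.6° gives MB at 3.5000° from the x-axis; with |MB| = 11.9, B = (23.147, -21.147). ∠MBT = 134.7° gives BT at 48.800° from the x-axis; with |BT| = 16.7, T = (34.147, -8.5815). ∠BTK = 145.6° gives TK at 83.200° from the x-axis; with |TK| = 10.9, K = (35.437, 2.2419). Then |ZK| = |K − Z| = 35.508.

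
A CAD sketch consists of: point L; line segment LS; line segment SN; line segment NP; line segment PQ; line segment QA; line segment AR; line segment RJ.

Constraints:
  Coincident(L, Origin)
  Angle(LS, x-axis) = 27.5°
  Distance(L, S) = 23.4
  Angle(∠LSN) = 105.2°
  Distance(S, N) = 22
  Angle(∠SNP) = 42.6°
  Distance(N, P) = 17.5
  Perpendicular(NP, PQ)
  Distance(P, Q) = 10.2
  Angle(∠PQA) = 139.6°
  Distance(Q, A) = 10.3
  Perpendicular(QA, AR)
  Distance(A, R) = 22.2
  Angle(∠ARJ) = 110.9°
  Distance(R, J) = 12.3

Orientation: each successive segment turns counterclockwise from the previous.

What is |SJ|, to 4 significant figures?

29.18

L is at the origin; LS runs at 27.5° with length 23.4, so S = (20.76, 10.80). ∠LSN = 105.2° gives SN at 102.3° from the x-axis; with |SN| = 22.0, N = (16.07, 32.30). ∠SNP = 42.6° gives NP at -120.3° from the x-axis; with |NP| = 17.5, P = (7.240, 17.19). NP is perpendicular to PQ, so PQ runs at -30.30°; with |PQ| = 10.2, Q = (16.05, 12.04). ∠PQA = 139.6° gives QA at 10.10° from the x-axis; with |QA| = 10.3, A = (26.19, 13.85). The perpendicularity gives AR at right angles to QA, so AR runs at 100.1°; with |AR| = 22.2, R = (22.29, 35.71). ∠ARJ = 110.9° gives RJ at 169.2° from the x-axis; with |RJ| = 12.3, J = (10.21, 38.01). Then |SJ| = |J − S| = 29.18.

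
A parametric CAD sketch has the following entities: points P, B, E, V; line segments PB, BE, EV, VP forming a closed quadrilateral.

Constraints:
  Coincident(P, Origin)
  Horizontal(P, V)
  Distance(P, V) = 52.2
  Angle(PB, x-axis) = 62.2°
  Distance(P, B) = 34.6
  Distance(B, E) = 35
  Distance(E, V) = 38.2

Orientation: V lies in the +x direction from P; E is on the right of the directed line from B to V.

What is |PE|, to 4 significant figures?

14.89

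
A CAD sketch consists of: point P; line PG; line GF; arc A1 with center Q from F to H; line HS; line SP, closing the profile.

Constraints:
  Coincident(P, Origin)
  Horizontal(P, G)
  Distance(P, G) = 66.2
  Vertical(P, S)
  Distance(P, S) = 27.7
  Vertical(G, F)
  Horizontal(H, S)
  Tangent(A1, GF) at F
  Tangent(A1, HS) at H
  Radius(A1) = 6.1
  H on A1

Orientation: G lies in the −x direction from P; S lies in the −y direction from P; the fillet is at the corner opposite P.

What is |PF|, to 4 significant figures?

69.63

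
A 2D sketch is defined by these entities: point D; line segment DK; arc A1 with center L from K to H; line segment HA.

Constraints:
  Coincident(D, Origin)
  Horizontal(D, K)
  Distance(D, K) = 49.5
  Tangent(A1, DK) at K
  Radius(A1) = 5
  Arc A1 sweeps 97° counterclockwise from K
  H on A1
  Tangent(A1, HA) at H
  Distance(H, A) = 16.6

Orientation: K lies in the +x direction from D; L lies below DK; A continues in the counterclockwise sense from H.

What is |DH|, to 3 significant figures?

44.9

D is at the origin; D and K share the same y with |DK| = 49.5 and K on the +x side, so K = (49.5, 0.00). Tangency of A1 to DK means the radius LK is perpendicular to DK, so L = K + (0, -5) = (49.5, -5.00). On A1, K sits at bearing 90° from L; a 97° counterclockwise sweep puts H at bearing 187°, so H = L + 5.0·(cos 187°, sin 187°) = (44.5, -5.61). Then |DH| = |H − D| = 44.9.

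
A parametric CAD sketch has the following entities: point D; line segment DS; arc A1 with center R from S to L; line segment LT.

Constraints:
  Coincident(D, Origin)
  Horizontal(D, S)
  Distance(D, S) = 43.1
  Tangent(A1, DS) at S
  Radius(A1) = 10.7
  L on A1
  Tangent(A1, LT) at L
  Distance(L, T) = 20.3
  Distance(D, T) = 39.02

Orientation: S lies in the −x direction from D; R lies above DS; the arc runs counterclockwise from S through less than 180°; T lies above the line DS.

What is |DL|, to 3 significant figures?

33.7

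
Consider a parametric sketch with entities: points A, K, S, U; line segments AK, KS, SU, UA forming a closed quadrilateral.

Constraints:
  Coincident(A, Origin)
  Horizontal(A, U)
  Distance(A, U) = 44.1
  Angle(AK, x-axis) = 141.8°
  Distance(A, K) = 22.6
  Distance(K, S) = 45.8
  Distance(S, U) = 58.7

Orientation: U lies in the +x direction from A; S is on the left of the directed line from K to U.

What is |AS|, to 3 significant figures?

50.4

Checks: |KS| = 45.80 ✓; |SU| = 58.70 ✓.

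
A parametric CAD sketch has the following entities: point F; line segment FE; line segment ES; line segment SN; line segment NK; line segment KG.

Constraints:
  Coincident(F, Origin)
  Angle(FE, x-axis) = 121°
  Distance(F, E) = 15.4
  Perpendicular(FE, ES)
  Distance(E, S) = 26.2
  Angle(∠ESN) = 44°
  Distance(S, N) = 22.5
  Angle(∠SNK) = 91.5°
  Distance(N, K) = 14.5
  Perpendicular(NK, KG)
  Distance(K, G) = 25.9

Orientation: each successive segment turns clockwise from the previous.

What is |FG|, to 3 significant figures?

33.5

∠SNK = 91.5° gives NK at 166° from the x-axis; with |NK| = 14.5, K = (-5.40, 8.35). NK ⟂ KG, so KG runs at 76.5°; with |KG| = 25.9, G = (0.650, 33.5). Then |FG| = |G − F| = 33.5.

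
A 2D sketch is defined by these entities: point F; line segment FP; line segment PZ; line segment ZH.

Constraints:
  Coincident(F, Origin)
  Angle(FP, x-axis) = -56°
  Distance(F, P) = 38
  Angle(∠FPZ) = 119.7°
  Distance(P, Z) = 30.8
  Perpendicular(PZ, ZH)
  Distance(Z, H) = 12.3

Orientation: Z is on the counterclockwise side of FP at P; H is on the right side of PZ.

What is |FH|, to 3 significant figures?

67.2

F is at the origin; FP runs at -56.0° with length 38.0, so P = 38.0·(cos -56.0°, sin -56.0°) = (21.2, -31.5). ∠FPZ = 119.7°, so PZ runs at -56.0° + (180° − 119.7°) = 4.30° from the x-axis; with |PZ| = 30.8, Z = P + 30.8·(cos 4.30°, sin 4.30°) = (52.0, -29.2). PZ ⟂ ZH; with |ZH| = 12.3 on the right of PZ, H = Z + 12.3·(0.0750, -0.997) = (52.9, -41.5). Then |FH| = |H − F| = 67.2.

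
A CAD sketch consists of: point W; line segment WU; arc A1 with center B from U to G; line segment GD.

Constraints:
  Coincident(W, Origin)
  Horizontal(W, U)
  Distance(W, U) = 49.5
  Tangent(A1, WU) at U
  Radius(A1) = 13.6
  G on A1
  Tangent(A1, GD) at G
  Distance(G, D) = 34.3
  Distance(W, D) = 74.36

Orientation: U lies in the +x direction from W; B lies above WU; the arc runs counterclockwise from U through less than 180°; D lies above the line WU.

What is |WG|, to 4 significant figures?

64.93

Checks: |WU| = 49.50 ✓; |BG| = 13.60 ✓; ∠(BG, GD) = 90.00° ✓; |GD| = 34.30 ✓; |WD| = 74.36 ✓.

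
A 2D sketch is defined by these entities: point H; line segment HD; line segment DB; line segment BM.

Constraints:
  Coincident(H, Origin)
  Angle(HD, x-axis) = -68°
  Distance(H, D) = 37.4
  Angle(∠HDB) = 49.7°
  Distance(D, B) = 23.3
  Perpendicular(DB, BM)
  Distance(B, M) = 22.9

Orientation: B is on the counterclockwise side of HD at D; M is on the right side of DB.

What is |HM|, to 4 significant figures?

51.43

H is at the origin; HD runs at -68.0° with length 37.4, so D = 37.4·(cos -68.0°, sin -68.0°) = (14.01, -34.68). ∠HDB = 49.7°, so DB runs at -68.0° + (180° − 49.7°) = 62.30° from the x-axis; with |DB| = 23.3, B = D + 23.3·(cos 62.30°, sin 62.30°) = (24.84, -14.05). DB ⟂ BM; with |BM| = 22.9 on the right of DB, M = B + 22.9·(0.8854, -0.4648) = (45.12, -24.69). Then |HM| = |M − H| = 51.43.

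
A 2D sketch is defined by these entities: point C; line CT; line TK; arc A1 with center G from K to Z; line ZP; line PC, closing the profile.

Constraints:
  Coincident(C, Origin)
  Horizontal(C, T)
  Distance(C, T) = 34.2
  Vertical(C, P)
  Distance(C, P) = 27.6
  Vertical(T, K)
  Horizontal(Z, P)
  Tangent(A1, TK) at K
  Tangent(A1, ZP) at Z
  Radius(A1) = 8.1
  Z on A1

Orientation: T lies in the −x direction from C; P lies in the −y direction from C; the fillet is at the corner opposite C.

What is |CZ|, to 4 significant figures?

37.99

C is at the origin; C and T share the same y with |CT| = 34.2 and T on the −x side, so T = (-34.20, 0.000). C and P share the same x with |CP| = 27.6 and P on the −y side, so P = (0.000, -27.60). The virtual corner opposite C is at (-34.20, -27.60). Tangency of A1 to TK means the radius GK is perpendicular to TK and A1 meets ZP tangentially, so GZ is at right angles to ZP, with radius 8.1, so the center G sits 8.1 in from both sides at G = (-26.10, -19.50). That places the tangent points at K = (-34.20, -19.50) on TK and Z = (-26.10, -27.60) on ZP. Then |CZ| = |Z − C| = 37.99.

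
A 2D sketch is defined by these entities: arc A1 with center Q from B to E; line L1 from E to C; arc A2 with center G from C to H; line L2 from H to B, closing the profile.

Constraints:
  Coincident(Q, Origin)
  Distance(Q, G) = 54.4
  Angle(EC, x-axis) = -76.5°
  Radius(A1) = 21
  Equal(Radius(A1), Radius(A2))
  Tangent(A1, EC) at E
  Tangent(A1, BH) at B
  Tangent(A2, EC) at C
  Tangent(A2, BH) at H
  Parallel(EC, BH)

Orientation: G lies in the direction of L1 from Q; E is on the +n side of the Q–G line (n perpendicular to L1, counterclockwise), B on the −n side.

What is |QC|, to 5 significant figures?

58.313

The slot axis is L1's direction at -76.5°, so u = (cos -76.5°, sin -76.5°) = (0.23345, -0.97237) and n = (−sin -76.5°, cos -76.5°) = (0.97237, 0.23345). Q is at the origin and G lies 54.4 along u from Q, so G = 54.4·u = (12.699, -52.897). Tangency of A1 to both parallel lines with radius 21.0 puts E and B at Q ± 21.0·n: E = (20.420, 4.9024), B = (-20.420, -4.9024). Equal radii place C and H the same way about G: C = G + 21.0·n = (33.119, -47.995), H = G − 21.0·n = (-7.7203, -57.799). Then |QC| = |C − Q| = 58.313.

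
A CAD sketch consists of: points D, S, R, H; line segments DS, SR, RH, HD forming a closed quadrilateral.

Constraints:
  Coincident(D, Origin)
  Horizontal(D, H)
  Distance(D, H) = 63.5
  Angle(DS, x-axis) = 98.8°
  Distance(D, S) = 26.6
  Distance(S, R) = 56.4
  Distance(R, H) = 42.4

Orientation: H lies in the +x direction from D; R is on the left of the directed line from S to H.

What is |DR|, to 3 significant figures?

64.7

Checks: |SR| = 56.40 ✓; |RH| = 42.40 ✓.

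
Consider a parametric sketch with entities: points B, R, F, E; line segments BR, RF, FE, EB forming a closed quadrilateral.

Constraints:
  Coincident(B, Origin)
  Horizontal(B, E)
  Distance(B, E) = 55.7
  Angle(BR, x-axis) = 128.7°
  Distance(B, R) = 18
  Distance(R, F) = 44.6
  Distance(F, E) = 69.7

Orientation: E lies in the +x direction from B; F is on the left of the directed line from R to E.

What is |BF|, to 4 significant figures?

54.03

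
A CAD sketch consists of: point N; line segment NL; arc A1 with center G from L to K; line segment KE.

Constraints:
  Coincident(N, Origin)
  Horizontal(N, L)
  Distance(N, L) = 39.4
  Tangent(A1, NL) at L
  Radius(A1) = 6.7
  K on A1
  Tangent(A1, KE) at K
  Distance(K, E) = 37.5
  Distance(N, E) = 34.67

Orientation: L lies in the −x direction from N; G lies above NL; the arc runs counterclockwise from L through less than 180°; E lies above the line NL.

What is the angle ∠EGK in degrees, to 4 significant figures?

79.87°

Checks: |GK| = 6.700 ✓; ∠(GK, KE) = 90.00° ✓; |KE| = 37.50 ✓; |NE| = 34.67 ✓.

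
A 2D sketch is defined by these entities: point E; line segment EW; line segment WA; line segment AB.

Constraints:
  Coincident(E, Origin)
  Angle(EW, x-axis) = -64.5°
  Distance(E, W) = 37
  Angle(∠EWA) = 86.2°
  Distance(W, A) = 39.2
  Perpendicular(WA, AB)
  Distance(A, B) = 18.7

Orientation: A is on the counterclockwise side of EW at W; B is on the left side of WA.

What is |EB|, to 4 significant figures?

41.02

E is at the origin; EW runs at -64.5° with length 37.0, so W = 37.0·(cos -64.5°, sin -64.5°) = (15.93, -33.40). ∠EWA = 86.2°, so WA runs at -64.5° + (180° − 86.2°) = 29.30° from the x-axis; with |WA| = 39.2, A = W + 39.2·(cos 29.30°, sin 29.30°) = (50.11, -14.21). WA ⟂ AB; with |AB| = 18.7 on the left of WA, B = A + 18.7·(-0.4894, 0.8721) = (40.96, 2.096). Then |EB| = |B − E| = 41.02.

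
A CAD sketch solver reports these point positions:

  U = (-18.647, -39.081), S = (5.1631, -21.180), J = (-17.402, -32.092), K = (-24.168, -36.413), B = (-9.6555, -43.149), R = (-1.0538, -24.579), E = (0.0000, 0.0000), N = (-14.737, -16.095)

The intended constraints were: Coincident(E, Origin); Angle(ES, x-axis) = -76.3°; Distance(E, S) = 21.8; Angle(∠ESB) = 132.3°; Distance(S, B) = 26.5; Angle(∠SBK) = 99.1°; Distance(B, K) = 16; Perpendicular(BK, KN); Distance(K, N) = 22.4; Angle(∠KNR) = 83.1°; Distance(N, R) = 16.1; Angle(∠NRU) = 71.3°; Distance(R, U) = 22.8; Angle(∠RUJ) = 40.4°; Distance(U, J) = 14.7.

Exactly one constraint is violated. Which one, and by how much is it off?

Distance(U, J) = 14.7 — off by 7.60.

E = (0.00, 0.00) ✓; ES at -76.30° ✓; |ES| = 21.80 ✓; ∠ESB = 132.3° ✓; |SB| = 26.50 ✓; ∠SBK = 99.10° ✓; |BK| = 16.00 ✓; ∠(BK, KN) = 90.00° ✓; |KN| = 22.40 ✓; ∠KNR = 83.10° ✓; |NR| = 16.10 ✓; ∠NRU = 71.30° ✓; |RU| = 22.80 ✓; ∠RUJ = 40.40° ✓; |UJ| = 7.099 ✗.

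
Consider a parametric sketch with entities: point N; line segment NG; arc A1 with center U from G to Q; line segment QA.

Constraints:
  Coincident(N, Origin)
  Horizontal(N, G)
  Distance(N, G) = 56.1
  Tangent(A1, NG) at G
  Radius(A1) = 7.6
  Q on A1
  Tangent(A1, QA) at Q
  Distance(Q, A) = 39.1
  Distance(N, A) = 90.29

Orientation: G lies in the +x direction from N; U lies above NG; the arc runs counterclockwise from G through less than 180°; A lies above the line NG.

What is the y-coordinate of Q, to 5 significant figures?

3.8622

Checks: ∠(UG, GN) = 90.00° ✓; |UG| = 7.600 ✓; |UQ| = 7.600 ✓; ∠(UQ, QA) = 90.00° ✓; |QA| = 39.10 ✓; |NA| = 90.29 ✓.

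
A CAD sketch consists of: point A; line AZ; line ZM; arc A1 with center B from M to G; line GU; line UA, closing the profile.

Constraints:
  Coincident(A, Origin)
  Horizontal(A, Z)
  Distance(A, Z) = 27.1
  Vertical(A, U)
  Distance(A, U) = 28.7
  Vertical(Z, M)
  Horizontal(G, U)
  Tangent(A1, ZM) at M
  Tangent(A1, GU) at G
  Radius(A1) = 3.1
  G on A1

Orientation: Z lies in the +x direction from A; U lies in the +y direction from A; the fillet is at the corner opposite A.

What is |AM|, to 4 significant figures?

37.28

The virtual corner opposite A is at (27.10, 28.70). Since A1 is tangent to ZM there, BM ⟂ ZM and tangency of A1 to GU means the radius BG is perpendicular to GU, with radius 3.1, so the center B sits 3.1 in from both sides at B = (24.00, 25.60). That places the tangent points at M = (27.10, 25.60) on ZM and G = (24.00, 28.70) on GU. Then |AM| = |M − A| = 37.28.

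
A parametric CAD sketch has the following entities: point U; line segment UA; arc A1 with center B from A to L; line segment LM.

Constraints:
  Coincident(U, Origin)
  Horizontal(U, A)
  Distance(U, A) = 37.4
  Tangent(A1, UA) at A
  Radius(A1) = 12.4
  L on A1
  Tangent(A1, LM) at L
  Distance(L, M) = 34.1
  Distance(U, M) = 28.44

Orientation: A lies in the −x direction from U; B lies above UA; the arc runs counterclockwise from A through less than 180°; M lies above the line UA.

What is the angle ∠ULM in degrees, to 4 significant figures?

52.96°

U is at the origin; U and A share the same y with |UA| = 37.4 and A on the −x side, so A = (-37.40, 0.000). A1 meets UA tangentially, so BA is at right angles to UA, so B = A + (0, 12.4) = (-37.40, 12.40). Since BL ⟂ LM (tangency), |BM| = √(12.4² + 34.1²) = 36.28 regardless of where L sits on A1. So M lies on both circle(U, 28.44) and circle(B, 36.28); the above-UA intersection is M = (-4.666, 28.05). L is the foot of the tangent from M: L = (-28.55, 3.715).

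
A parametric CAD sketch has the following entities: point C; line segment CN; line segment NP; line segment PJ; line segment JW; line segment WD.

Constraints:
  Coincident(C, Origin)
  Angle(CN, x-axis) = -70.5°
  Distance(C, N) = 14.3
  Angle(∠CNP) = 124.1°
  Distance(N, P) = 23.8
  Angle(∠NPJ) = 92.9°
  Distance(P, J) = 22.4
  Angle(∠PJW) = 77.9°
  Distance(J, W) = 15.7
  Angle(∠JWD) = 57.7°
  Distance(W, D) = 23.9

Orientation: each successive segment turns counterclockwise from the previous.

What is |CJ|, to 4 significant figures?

34.59

C is at the origin; CN runs at -70.5° with length 14.3, so N = (4.773, -13.48). ∠CNP = 124.1° gives NP at -14.60° from the x-axis; with |NP| = 23.8, P = (27.80, -19.48). ∠NPJ = 92.9° gives PJ at 72.50° from the x-axis; with |PJ| = 22.4, J = (34.54, 1.884). Then |CJ| = |J − C| = 34.59.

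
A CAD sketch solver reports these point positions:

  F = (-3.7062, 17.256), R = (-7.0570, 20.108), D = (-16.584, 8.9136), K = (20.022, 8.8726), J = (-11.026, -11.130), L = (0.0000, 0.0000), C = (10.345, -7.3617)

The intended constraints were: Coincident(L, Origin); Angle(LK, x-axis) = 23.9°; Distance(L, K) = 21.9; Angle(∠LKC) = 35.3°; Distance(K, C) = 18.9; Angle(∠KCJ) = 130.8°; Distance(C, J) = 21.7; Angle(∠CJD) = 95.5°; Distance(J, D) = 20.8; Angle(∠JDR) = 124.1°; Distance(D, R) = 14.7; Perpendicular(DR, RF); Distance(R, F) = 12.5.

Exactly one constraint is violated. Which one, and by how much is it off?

Distance(R, F) = 12.5 — off by 8.10.

L = (0.00, 0.00) ✓; LK at 23.90° ✓; |LK| = 21.90 ✓; ∠LKC = 35.30° ✓; |KC| = 18.90 ✓; ∠KCJ = 130.8° ✓; |CJ| = 21.70 ✓; ∠CJD = 95.50° ✓; |JD| = 20.80 ✓; ∠JDR = 124.1° ✓; |DR| = 14.70 ✓; ∠(DR, RF) = 90.00° ✓; |RF| = 4.400 ✗.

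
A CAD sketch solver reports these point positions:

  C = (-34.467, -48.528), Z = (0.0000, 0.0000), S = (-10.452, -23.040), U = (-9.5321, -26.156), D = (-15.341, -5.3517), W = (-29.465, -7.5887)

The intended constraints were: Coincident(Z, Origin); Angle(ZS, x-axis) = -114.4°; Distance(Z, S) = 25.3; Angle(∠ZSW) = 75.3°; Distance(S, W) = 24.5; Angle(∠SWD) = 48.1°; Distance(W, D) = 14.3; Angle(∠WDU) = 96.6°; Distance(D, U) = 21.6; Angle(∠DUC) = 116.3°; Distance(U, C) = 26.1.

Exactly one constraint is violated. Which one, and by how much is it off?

Distance(U, C) = 26.1 — off by 7.40.

Z = (0.00, 0.00) ✓; ZS at -114.4° ✓; |ZS| = 25.30 ✓; ∠ZSW = 75.30° ✓; |SW| = 24.50 ✓; ∠SWD = 48.10° ✓; |WD| = 14.30 ✓; ∠WDU = 96.60° ✓; |DU| = 21.60 ✓; ∠DUC = 116.3° ✓; |UC| = 33.50 ✗.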